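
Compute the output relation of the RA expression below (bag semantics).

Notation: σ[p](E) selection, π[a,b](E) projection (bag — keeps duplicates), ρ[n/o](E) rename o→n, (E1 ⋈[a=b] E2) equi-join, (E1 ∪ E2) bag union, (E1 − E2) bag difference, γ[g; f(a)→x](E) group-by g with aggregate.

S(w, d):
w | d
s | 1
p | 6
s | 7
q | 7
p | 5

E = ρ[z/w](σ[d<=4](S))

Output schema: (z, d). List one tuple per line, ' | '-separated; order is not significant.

Per-node cardinality:
  S → 5
  σ[d<=4](S) → 1
  ρ[z/w](σ[d<=4](S)) → 1

== RESULT ==
z | d
s | 1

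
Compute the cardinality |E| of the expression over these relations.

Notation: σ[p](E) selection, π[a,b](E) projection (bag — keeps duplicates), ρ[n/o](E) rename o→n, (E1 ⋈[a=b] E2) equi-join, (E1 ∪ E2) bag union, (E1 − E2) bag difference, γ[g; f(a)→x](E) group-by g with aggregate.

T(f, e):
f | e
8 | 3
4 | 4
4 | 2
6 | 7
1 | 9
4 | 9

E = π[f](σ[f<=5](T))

Subexpression sizes:
  T → 6
  σ[f<=5](T) → 4
  π[f](σ[f<=5](T)) → 4

|E| = 4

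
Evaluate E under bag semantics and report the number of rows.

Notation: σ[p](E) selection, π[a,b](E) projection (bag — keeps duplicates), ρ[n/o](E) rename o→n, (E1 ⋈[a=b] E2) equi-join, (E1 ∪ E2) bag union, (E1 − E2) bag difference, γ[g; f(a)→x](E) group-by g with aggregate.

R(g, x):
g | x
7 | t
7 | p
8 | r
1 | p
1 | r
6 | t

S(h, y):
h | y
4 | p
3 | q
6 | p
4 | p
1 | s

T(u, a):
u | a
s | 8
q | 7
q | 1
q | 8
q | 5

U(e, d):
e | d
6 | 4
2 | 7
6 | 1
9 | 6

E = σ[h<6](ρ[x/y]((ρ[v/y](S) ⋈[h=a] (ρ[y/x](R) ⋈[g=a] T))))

Per-node cardinality:
  S → 5
  ρ[v/y](S) → 5
  R → 6
  ρ[y/x](R) → 6
  T → 5
  (ρ[y/x](R) ⋈[g=a] T) → 6
  (ρ[v/y](S) ⋈[h=a] (ρ[y/x](R) ⋈[g=a] T)) → 2
  ρ[x/y]((ρ[v/y](S) ⋈[h=a] (ρ[y/x](R) ⋈[g=a] T))) → 2
  σ[h<6](ρ[x/y]((ρ[v/y](S) ⋈[h=a] (ρ[y/x](R) ⋈[g=a] T)))) → 2

|E| = 2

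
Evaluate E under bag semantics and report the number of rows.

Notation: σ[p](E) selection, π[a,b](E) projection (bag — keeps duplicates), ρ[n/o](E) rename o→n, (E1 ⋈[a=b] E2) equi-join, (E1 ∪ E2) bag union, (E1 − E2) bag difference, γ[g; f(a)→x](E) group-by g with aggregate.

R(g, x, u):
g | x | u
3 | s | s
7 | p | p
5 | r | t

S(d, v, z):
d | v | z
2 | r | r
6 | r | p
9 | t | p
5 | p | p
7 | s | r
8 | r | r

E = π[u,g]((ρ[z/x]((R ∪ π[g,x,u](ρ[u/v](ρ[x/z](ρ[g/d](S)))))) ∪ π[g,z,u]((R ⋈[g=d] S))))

Row counts bottom-up:
  R → 3
  S → 6
  ρ[g/d](S) → 6
  ρ[x/z](ρ[g/d](S)) → 6
  ρ[u/v](ρ[x/z](ρ[g/d](S))) → 6
  π[g,x,u](ρ[u/v](ρ[x/z](ρ[g/d](S)))) → 6
  (R ∪ π[g,x,u](ρ[u/v](ρ[x/z](ρ[g/d](S))))) → 9
  ρ[z/x]((R ∪ π[g,x,u](ρ[u/v](ρ[x/z](ρ[g/d](S)))))) → 9
  R → 3
  S → 6
  (R ⋈[g=d] S) → 2
  π[g,z,u]((R ⋈[g=d] S)) → 2
  (ρ[z/x]((R ∪ π[g,x,u](ρ[u/v](ρ[x/z](ρ[g/d](S)))))) ∪ π[g,z,u]((R ⋈[g=d] S))) → 11
  π[u,g]((ρ[z/x]((R ∪ π[g,x,u](ρ[u/v](ρ[x/z](ρ[g/d](S)))))) ∪ π[g,z,u]((R ⋈[g=d] S)))) → 11

|E| = 11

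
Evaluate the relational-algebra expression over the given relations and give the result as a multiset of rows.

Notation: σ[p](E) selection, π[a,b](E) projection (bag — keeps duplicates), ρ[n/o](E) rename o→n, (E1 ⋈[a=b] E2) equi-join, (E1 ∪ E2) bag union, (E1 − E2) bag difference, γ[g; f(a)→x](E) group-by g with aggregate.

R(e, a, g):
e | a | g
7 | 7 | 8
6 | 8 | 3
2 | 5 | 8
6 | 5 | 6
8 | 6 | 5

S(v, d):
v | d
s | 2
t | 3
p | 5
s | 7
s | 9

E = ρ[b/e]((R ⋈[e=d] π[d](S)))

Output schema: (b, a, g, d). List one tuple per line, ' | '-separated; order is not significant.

Stepwise |·|:
  R → 5
  S → 5
  π[d](S) → 5
  (R ⋈[e=d] π[d](S)) → 2
  ρ[b/e]((R ⋈[e=d] π[d](S))) → 2

== RESULT ==
b | a | g | d
2 | 5 | 8 | 2
7 | 7 | 8 | 7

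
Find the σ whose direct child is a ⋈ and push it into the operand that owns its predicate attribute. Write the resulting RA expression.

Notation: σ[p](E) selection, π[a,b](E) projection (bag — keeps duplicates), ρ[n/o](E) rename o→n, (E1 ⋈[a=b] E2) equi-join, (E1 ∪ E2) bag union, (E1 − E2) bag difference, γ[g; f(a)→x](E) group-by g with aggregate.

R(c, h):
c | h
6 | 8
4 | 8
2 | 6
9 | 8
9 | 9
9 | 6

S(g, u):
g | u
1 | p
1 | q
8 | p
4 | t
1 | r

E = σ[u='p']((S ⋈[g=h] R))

σ filters on u, owned by the left side.
E' = (σ[u='p'](S) ⋈[g=h] R)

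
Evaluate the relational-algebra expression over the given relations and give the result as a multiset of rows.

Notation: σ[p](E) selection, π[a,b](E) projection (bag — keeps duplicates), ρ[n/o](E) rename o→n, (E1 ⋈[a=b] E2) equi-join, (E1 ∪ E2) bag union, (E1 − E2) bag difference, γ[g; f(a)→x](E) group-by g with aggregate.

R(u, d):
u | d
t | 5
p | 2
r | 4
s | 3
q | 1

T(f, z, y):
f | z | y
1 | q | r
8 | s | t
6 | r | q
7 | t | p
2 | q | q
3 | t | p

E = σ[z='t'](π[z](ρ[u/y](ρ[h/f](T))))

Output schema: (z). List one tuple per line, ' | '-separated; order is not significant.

Per-node cardinality:
  T → 6
  ρ[h/f](T) → 6
  ρ[u/y](ρ[h/f](T)) → 6
  π[z](ρ[u/y](ρ[h/f](T))) → 6
  σ[z='t'](π[z](ρ[u/y](ρ[h/f](T)))) → 2

== RESULT ==
z
t
t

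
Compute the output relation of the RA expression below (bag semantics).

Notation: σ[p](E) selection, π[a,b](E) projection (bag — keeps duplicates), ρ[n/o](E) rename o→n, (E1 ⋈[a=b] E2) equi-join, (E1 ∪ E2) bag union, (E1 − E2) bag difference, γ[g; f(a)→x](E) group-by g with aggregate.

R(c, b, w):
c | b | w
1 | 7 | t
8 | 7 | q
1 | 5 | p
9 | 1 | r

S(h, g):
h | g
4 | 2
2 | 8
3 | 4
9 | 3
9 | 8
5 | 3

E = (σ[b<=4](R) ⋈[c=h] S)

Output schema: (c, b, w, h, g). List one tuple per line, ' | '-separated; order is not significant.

Per-node cardinality:
  R → 4
  σ[b<=4](R) → 1
  S → 6
  (σ[b<=4](R) ⋈[c=h] S) → 2

== RESULT ==
c | b | w | h | g
9 | 1 | r | 9 | 3
9 | 1 | r | 9 | 8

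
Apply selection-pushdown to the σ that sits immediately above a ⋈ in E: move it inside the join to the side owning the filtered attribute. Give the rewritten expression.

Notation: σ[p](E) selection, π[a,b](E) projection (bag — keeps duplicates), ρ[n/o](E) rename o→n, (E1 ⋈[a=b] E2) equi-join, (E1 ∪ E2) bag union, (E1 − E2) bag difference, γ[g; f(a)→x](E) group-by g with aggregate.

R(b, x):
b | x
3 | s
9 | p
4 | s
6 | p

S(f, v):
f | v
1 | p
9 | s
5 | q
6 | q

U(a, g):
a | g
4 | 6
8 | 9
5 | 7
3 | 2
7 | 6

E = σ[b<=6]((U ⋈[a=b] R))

σ filters on b, owned by the right side.
E' = (U ⋈[a=b] σ[b<=6](R))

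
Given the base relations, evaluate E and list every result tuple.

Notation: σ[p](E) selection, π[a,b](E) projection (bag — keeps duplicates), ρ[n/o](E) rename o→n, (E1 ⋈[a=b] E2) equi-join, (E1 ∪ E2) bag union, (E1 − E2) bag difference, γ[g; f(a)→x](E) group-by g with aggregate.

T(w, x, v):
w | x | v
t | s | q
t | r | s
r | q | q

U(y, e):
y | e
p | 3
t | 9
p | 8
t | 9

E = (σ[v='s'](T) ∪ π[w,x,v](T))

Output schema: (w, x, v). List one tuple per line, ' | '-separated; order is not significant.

Row counts bottom-up:
  T → 3
  σ[v='s'](T) → 1
  T → 3
  π[w,x,v](T) → 3
  (σ[v='s'](T) ∪ π[w,x,v](T)) → 4

== RESULT ==
w | x | v
r | q | q
t | r | s
t | r | s
t | s | q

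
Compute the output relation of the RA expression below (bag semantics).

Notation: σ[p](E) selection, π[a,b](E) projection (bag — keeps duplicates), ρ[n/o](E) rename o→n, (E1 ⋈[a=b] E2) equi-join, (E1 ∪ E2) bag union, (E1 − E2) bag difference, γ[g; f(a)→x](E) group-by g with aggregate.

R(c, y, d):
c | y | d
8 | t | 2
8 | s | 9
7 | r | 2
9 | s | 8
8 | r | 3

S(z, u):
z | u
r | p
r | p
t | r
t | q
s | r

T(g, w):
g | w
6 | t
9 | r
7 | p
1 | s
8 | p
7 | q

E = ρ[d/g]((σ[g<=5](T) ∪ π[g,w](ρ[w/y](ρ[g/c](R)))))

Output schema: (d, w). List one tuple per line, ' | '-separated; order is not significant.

Stepwise |·|:
  T → 6
  σ[g<=5](T) → 1
  R → 5
  ρ[g/c](R) → 5
  ρ[w/y](ρ[g/c](R)) → 5
  π[g,w](ρ[w/y](ρ[g/c](R))) → 5
  (σ[g<=5](T) ∪ π[g,w](ρ[w/y](ρ[g/c](R)))) → 6
  ρ[d/g]((σ[g<=5](T) ∪ π[g,w](ρ[w/y](ρ[g/c](R))))) → 6

== RESULT ==
d | w
1 | s
7 | r
8 | r
8 | s
8 | t
9 | s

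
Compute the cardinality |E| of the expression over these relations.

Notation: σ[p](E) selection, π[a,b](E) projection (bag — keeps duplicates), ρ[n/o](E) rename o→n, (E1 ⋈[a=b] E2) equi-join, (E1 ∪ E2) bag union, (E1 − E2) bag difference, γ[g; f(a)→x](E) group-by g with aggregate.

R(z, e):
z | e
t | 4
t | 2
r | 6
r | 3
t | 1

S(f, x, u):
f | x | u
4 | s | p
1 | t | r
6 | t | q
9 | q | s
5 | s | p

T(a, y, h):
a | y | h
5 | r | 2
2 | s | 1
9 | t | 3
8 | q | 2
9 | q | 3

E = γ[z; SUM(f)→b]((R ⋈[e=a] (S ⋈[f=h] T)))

Subexpression sizes:
  R → 5
  S → 5
  T → 5
  (S ⋈[f=h] T) → 1
  (R ⋈[e=a] (S ⋈[f=h] T)) → 1
  γ[z; SUM(f)→b]((R ⋈[e=a] (S ⋈[f=h] T))) → 1

|E| = 1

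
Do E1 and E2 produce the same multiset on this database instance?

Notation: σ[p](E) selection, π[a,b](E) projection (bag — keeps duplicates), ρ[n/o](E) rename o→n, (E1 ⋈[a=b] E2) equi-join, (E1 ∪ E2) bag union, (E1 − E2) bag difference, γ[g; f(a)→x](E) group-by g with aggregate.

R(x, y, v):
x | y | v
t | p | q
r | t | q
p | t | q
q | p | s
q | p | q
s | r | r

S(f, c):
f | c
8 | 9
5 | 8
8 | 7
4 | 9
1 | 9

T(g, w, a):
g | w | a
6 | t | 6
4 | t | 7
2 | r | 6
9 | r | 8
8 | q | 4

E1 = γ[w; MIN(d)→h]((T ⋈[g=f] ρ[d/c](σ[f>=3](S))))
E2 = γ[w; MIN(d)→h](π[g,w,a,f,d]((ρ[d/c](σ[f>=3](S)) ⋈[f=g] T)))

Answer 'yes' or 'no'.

E1 stepwise |·|:
  T → 5
  S → 5
  σ[f>=3](S) → 4
  ρ[d/c](σ[f>=3](S)) → 4
  (T ⋈[g=f] ρ[d/c](σ[f>=3](S))) → 3
  γ[w; MIN(d)→h]((T ⋈[g=f] ρ[d/c](σ[f>=3](S)))) → 2
E2 stepwise |·|:
  S → 5
  σ[f>=3](S) → 4
  ρ[d/c](σ[f>=3](S)) → 4
  T → 5
  (ρ[d/c](σ[f>=3](S)) ⋈[f=g] T) → 3
  π[g,w,a,f,d]((ρ[d/c](σ[f>=3](S)) ⋈[f=g] T)) → 3
  γ[w; MIN(d)→h](π[g,w,a,f,d]((ρ[d/c](σ[f>=3](S)) ⋈[f=g] T))) → 2

E1 and E2 produce the same multiset:
w | h
q | 7
t | 9

yes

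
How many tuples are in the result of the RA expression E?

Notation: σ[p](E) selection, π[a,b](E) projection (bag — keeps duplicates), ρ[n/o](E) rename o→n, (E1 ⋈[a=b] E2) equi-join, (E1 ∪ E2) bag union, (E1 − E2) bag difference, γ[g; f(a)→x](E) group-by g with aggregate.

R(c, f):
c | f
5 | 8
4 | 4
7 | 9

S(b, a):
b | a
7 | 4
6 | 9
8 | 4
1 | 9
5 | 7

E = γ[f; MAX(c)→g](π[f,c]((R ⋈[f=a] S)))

Row counts bottom-up:
  R → 3
  S → 5
  (R ⋈[f=a] S) → 4
  π[f,c]((R ⋈[f=a] S)) → 4
  γ[f; MAX(c)→g](π[f,c]((R ⋈[f=a] S))) → 2

|E| = 2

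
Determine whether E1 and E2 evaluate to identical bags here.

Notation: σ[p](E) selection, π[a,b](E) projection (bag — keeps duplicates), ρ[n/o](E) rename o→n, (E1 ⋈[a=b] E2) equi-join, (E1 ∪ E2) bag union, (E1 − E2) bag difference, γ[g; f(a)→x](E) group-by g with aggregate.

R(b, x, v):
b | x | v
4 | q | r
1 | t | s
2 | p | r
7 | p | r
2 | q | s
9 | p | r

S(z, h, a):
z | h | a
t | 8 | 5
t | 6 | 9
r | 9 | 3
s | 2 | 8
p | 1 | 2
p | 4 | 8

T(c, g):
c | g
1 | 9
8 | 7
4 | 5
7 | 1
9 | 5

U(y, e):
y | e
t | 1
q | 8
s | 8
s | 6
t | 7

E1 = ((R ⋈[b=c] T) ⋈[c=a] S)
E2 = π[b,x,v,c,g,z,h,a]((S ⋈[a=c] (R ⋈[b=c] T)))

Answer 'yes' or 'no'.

E1 subexpression sizes:
  R → 6
  T → 5
  (R ⋈[b=c] T) → 4
  S → 6
  ((R ⋈[b=c] T) ⋈[c=a] S) → 1
E2 subexpression sizes:
  S → 6
  R → 6
  T → 5
  (R ⋈[b=c] T) → 4
  (S ⋈[a=c] (R ⋈[b=c] T)) → 1
  π[b,x,v,c,g,z,h,a]((S ⋈[a=c] (R ⋈[b=c] T))) → 1

E1 and E2 produce the same multiset:
b | x | v | c | g | z | h | a
9 | p | r | 9 | 5 | t | 6 | 9

yes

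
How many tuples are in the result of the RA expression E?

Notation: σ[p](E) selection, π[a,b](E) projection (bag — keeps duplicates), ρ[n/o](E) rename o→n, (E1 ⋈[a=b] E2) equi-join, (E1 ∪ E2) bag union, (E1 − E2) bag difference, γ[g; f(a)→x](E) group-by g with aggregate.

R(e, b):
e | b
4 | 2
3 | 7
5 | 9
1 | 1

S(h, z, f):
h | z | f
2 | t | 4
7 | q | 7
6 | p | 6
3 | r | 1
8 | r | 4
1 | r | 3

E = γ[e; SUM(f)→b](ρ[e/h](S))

Stepwise |·|:
  S → 6
  ρ[e/h](S) → 6
  γ[e; SUM(f)→b](ρ[e/h](S)) → 6

|E| = 6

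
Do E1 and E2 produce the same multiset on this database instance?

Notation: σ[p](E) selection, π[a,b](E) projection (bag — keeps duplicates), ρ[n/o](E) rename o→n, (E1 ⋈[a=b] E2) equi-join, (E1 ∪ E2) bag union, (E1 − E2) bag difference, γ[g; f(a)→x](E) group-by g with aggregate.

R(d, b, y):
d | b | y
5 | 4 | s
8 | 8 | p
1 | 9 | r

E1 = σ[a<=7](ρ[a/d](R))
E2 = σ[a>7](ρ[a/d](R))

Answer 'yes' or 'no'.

E1 row counts bottom-up:
  R → 3
  ρ[a/d](R) → 3
  σ[a<=7](ρ[a/d](R)) → 2
E2 row counts bottom-up:
  R → 3
  ρ[a/d](R) → 3
  σ[a>7](ρ[a/d](R)) → 1

E1 result:
a | b | y
1 | 9 | r
5 | 4 | s
E2 result:
a | b | y
8 | 8 | p
Witness: (8, 8, 'p') appears 0× in E1 but 1× in E2.

no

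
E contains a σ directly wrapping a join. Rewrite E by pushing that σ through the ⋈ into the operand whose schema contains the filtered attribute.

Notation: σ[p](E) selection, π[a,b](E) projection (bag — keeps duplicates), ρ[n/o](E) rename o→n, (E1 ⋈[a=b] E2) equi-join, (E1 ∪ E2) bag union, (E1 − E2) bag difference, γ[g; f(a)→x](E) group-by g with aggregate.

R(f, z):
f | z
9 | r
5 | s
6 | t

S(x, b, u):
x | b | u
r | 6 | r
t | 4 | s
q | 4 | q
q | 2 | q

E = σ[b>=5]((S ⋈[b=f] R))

σ filters on b, owned by the left side.
E' = (σ[b>=5](S) ⋈[b=f] R)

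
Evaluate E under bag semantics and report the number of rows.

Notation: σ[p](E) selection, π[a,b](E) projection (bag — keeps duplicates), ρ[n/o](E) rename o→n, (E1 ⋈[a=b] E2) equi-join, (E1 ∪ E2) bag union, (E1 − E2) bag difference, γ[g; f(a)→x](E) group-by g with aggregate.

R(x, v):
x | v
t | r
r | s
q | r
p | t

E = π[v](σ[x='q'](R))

Row counts bottom-up:
  R → 4
  σ[x='q'](R) → 1
  π[v](σ[x='q'](R)) → 1

|E| = 1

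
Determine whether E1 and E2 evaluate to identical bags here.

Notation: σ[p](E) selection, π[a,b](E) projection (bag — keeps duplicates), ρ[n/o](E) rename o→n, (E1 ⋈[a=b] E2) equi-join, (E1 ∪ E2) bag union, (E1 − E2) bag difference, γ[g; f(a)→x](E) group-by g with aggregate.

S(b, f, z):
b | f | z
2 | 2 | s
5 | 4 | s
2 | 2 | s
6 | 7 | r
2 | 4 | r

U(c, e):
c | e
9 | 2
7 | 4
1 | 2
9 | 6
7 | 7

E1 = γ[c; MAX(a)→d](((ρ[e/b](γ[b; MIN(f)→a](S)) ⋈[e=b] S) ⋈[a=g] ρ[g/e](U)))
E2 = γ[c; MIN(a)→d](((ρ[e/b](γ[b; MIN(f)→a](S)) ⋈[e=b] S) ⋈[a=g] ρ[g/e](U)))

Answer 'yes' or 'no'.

E1 per-node cardinality:
  S → 5
  γ[b; MIN(f)→a](S) → 3
  ρ[e/b](γ[b; MIN(f)→a](S)) → 3
  S → 5
  (ρ[e/b](γ[b; MIN(f)→a](S)) ⋈[e=b] S) → 5
  U → 5
  ρ[g/e](U) → 5
  ((ρ[e/b](γ[b; MIN(f)→a](S)) ⋈[e=b] S) ⋈[a=g] ρ[g/e](U)) → 8
  γ[c; MAX(a)→d](((ρ[e/b](γ[b; MIN(f)→a](S)) ⋈[e=b] S) ⋈[a=g] ρ[g/e](U))) → 3
E2 per-node cardinality:
  S → 5
  γ[b; MIN(f)→a](S) → 3
  ρ[e/b](γ[b; MIN(f)→a](S)) → 3
  S → 5
  (ρ[e/b](γ[b; MIN(f)→a](S)) ⋈[e=b] S) → 5
  U → 5
  ρ[g/e](U) → 5
  ((ρ[e/b](γ[b; MIN(f)→a](S)) ⋈[e=b] S) ⋈[a=g] ρ[g/e](U)) → 8
  γ[c; MIN(a)→d](((ρ[e/b](γ[b; MIN(f)→a](S)) ⋈[e=b] S) ⋈[a=g] ρ[g/e](U))) → 3

E1 result:
c | d
1 | 2
7 | 7
9 | 2
E2 result:
c | d
1 | 2
7 | 4
9 | 2
Witness: (7, 4) appears 0× in E1 but 1× in E2.

no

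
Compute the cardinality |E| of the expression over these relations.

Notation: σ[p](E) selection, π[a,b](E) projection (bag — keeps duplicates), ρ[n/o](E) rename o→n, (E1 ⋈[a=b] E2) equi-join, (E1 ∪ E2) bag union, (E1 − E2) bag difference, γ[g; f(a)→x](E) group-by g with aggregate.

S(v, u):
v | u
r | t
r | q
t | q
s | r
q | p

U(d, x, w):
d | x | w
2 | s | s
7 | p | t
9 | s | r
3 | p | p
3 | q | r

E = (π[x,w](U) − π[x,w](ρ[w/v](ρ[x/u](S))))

Subexpression sizes:
  U → 5
  π[x,w](U) → 5
  S → 5
  ρ[x/u](S) → 5
  ρ[w/v](ρ[x/u](S)) → 5
  π[x,w](ρ[w/v](ρ[x/u](S))) → 5
  (π[x,w](U) − π[x,w](ρ[w/v](ρ[x/u](S)))) → 4

|E| = 4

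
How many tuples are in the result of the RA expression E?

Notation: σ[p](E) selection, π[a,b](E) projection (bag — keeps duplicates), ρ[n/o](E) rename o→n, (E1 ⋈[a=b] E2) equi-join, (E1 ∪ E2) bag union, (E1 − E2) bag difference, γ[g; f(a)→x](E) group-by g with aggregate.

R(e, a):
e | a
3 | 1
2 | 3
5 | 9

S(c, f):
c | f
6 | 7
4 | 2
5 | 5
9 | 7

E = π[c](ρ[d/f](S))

Row counts bottom-up:
  S → 4
  ρ[d/f](S) → 4
  π[c](ρ[d/f](S)) → 4

|E| = 4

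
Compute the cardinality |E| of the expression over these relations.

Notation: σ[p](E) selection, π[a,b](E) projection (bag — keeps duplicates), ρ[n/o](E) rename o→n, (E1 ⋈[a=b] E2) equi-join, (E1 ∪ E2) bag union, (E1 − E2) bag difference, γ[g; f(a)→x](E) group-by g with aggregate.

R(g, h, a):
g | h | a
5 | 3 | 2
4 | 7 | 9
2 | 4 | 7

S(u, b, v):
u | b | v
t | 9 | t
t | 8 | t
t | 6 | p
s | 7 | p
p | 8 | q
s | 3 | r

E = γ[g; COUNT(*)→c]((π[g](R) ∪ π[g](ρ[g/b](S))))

Row counts bottom-up:
  R → 3
  π[g](R) → 3
  S → 6
  ρ[g/b](S) → 6
  π[g](ρ[g/b](S)) → 6
  (π[g](R) ∪ π[g](ρ[g/b](S))) → 9
  γ[g; COUNT(*)→c]((π[g](R) ∪ π[g](ρ[g/b](S)))) → 8

|E| = 8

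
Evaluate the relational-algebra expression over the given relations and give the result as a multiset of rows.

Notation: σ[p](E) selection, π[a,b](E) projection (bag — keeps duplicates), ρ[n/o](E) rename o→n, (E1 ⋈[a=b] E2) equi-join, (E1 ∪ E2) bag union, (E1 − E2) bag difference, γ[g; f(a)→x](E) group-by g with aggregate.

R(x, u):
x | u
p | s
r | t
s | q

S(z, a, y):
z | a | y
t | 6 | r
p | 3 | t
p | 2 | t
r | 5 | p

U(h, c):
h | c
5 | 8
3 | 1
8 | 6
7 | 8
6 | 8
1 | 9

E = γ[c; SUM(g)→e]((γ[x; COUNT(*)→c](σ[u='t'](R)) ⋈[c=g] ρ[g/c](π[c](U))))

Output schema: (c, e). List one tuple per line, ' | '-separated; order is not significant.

Stepwise |·|:
  R → 3
  σ[u='t'](R) → 1
  γ[x; COUNT(*)→c](σ[u='t'](R)) → 1
  U → 6
  π[c](U) → 6
  ρ[g/c](π[c](U)) → 6
  (γ[x; COUNT(*)→c](σ[u='t'](R)) ⋈[c=g] ρ[g/c](π[c](U))) → 1
  γ[c; SUM(g)→e]((γ[x; COUNT(*)→c](σ[u='t'](R)) ⋈[c=g] ρ[g/c](π[c](U)))) → 1

== RESULT ==
c | e
1 | 1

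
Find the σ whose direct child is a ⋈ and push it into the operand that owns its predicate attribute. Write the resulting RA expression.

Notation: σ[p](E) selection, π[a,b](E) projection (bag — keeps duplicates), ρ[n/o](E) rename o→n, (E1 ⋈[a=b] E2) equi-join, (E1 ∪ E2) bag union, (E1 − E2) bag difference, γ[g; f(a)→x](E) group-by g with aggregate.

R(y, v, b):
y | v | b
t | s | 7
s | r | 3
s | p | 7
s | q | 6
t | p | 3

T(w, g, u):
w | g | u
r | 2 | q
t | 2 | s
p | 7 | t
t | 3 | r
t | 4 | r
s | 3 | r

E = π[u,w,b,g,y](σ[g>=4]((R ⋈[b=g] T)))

σ filters on g, owned by the right side.
E' = π[u,w,b,g,y]((R ⋈[b=g] σ[g>=4](T)))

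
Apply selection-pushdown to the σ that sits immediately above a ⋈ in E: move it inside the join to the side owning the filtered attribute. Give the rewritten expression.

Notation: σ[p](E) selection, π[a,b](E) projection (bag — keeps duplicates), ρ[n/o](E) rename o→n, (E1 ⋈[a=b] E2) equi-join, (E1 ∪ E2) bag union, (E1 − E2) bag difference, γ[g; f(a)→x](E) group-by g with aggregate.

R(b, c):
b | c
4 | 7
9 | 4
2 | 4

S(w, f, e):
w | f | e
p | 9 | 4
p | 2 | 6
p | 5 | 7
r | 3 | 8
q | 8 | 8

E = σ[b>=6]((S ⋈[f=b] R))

σ filters on b, owned by the right side.
E' = (S ⋈[f=b] σ[b>=6](R))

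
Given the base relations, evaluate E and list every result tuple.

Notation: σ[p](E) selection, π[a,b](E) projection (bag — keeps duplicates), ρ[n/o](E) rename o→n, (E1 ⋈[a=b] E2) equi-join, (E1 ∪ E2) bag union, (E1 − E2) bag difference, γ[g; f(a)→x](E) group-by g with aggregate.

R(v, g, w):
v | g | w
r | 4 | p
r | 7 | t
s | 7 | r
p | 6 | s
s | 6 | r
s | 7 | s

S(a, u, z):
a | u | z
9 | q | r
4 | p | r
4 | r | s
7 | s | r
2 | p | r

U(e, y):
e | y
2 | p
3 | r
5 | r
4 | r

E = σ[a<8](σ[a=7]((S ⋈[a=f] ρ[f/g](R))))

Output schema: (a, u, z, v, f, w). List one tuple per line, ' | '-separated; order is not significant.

Stepwise |·|:
  S → 5
  R → 6
  ρ[f/g](R) → 6
  (S ⋈[a=f] ρ[f/g](R)) → 5
  σ[a=7]((S ⋈[a=f] ρ[f/g](R))) → 3
  σ[a<8](σ[a=7]((S ⋈[a=f] ρ[f/g](R)))) → 3

== RESULT ==
a | u | z | v | f | w
7 | s | r | r | 7 | t
7 | s | r | s | 7 | r
7 | s | r | s | 7 | s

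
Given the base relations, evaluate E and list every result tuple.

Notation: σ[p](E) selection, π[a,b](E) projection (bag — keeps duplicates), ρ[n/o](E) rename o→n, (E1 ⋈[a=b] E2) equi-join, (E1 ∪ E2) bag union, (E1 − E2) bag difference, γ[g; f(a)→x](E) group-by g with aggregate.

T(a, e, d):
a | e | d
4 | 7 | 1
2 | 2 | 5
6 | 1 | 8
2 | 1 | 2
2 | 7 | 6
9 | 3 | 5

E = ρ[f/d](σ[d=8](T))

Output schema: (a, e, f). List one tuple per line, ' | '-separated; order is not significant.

Subexpression sizes:
  T → 6
  σ[d=8](T) → 1
  ρ[f/d](σ[d=8](T)) → 1

== RESULT ==
a | e | f
6 | 1 | 8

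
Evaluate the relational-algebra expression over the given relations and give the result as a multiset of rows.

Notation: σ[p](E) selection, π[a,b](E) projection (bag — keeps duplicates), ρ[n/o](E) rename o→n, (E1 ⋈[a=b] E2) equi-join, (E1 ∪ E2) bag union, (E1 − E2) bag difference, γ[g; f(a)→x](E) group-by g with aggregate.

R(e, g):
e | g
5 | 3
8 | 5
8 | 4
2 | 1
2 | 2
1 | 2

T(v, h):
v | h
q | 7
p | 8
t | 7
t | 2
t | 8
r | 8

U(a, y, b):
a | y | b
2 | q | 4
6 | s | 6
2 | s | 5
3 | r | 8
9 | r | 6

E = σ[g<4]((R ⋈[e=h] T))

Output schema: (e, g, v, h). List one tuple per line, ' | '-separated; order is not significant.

Stepwise |·|:
  R → 6
  T → 6
  (R ⋈[e=h] T) → 8
  σ[g<4]((R ⋈[e=h] T)) → 2

== RESULT ==
e | g | v | h
2 | 1 | t | 2
2 | 2 | t | 2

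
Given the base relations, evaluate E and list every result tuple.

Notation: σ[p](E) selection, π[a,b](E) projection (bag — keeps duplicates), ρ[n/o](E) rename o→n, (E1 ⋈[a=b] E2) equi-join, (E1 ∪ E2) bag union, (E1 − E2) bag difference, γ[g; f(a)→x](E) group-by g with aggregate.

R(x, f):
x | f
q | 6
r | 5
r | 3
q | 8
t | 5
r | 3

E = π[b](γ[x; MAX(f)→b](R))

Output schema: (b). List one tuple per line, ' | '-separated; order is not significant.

Row counts bottom-up:
  R → 6
  γ[x; MAX(f)→b](R) → 3
  π[b](γ[x; MAX(f)→b](R)) → 3

== RESULT ==
b
5
5
8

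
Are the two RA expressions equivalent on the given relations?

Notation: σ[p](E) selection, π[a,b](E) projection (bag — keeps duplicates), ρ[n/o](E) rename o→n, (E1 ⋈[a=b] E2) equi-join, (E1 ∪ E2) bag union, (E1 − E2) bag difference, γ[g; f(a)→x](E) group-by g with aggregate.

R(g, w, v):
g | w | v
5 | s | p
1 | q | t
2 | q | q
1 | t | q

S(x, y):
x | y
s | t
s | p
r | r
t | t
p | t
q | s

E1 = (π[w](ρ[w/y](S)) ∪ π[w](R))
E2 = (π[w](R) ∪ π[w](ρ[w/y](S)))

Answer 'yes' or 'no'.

E1 per-node cardinality:
  S → 6
  ρ[w/y](S) → 6
  π[w](ρ[w/y](S)) → 6
  R → 4
  π[w](R) → 4
  (π[w](ρ[w/y](S)) ∪ π[w](R)) → 10
E2 per-node cardinality:
  R → 4
  π[w](R) → 4
  S → 6
  ρ[w/y](S) → 6
  π[w](ρ[w/y](S)) → 6
  (π[w](R) ∪ π[w](ρ[w/y](S))) → 10

E1 and E2 produce the same multiset:
w
p
q
q
r
s
s
t
t
t
t

yes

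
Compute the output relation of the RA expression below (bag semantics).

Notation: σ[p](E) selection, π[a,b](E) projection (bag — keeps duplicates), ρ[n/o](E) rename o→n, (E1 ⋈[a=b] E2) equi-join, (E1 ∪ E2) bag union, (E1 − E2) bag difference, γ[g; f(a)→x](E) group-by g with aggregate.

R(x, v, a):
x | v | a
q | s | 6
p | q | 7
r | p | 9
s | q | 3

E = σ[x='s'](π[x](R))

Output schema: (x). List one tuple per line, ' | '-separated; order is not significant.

Row counts bottom-up:
  R → 4
  π[x](R) → 4
  σ[x='s'](π[x](R)) → 1

== RESULT ==
x
s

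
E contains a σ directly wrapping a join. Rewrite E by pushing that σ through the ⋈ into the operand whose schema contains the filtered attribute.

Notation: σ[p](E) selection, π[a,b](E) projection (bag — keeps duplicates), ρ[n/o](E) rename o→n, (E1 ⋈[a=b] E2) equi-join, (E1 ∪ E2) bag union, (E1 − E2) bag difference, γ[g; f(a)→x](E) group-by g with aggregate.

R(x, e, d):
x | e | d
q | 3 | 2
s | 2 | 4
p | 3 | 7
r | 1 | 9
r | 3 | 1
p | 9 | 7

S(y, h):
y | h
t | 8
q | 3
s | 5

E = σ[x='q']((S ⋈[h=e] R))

σ filters on x, owned by the right side.
E' = (S ⋈[h=e] σ[x='q'](R))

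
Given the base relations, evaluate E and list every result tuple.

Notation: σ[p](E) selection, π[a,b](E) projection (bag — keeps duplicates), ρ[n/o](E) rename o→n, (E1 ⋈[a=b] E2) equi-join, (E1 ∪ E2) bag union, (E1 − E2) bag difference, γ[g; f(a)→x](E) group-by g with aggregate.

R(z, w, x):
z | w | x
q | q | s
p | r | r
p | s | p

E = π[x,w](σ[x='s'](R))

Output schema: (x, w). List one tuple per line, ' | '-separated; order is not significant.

Stepwise |·|:
  R → 3
  σ[x='s'](R) → 1
  π[x,w](σ[x='s'](R)) → 1

== RESULT ==
x | w
s | q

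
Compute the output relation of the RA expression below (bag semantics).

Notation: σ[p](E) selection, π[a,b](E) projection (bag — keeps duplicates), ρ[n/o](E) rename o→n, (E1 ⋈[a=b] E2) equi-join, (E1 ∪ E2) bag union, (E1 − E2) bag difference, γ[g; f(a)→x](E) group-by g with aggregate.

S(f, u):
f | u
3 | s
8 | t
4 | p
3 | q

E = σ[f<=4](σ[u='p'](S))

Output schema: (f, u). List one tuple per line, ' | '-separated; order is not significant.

Stepwise |·|:
  S → 4
  σ[u='p'](S) → 1
  σ[f<=4](σ[u='p'](S)) → 1

== RESULT ==
f | u
4 | p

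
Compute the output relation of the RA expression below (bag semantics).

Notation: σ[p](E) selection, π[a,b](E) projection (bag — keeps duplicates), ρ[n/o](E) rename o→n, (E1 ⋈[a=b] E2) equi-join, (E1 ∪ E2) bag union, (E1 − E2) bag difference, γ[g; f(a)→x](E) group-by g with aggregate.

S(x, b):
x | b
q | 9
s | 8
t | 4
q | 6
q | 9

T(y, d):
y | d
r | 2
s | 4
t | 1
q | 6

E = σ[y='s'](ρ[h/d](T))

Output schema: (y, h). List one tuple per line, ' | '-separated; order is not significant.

Per-node cardinality:
  T → 4
  ρ[h/d](T) → 4
  σ[y='s'](ρ[h/d](T)) → 1

== RESULT ==
y | h
s | 4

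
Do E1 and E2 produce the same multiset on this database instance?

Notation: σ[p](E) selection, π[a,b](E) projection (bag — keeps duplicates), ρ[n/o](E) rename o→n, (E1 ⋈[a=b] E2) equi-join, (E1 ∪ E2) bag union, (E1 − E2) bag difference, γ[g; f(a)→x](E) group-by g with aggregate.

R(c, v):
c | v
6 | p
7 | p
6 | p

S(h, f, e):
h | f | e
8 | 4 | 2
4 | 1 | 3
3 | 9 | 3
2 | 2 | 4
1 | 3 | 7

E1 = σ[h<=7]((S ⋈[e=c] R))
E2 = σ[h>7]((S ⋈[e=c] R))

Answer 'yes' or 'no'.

E1 subexpression sizes:
  S → 5
  R → 3
  (S ⋈[e=c] R) → 1
  σ[h<=7]((S ⋈[e=c] R)) → 1
E2 subexpression sizes:
  S → 5
  R → 3
  (S ⋈[e=c] R) → 1
  σ[h>7]((S ⋈[e=c] R)) → 0

E1 result:
h | f | e | c | v
1 | 3 | 7 | 7 | p
E2 result:
h | f | e | c | v
(0 rows)
Witness: (1, 3, 7, 7, 'p') appears 1× in E1 but 0× in E2.

no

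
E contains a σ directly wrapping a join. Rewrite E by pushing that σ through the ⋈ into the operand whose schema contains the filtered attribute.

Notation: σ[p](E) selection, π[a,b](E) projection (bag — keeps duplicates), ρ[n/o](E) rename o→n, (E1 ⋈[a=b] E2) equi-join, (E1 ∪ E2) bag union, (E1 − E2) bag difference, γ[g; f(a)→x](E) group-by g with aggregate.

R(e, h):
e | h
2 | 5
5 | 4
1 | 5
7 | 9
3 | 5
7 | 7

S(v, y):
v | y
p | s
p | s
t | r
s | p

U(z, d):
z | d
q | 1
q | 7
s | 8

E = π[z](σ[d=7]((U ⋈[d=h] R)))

σ filters on d, owned by the left side.
E' = π[z]((σ[d=7](U) ⋈[d=h] R))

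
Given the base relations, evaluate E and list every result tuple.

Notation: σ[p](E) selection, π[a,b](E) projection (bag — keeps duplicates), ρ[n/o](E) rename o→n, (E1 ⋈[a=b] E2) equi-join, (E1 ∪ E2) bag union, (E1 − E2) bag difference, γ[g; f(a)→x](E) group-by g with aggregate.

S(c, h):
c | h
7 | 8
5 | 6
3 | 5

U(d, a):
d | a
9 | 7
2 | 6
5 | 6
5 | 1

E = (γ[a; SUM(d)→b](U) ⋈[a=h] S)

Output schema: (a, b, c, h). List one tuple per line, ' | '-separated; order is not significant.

Row counts bottom-up:
  U → 4
  γ[a; SUM(d)→b](U) → 3
  S → 3
  (γ[a; SUM(d)→b](U) ⋈[a=h] S) → 1

== RESULT ==
a | b | c | h
6 | 7 | 5 | 6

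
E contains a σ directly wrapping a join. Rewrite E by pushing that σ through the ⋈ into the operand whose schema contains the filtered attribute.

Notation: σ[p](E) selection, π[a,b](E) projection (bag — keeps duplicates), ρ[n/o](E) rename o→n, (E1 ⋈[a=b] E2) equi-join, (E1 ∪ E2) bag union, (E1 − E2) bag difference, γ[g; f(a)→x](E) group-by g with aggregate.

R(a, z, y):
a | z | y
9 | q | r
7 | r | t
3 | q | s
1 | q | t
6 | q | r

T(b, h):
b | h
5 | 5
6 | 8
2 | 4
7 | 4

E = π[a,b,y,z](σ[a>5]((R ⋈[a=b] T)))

σ filters on a, owned by the left side.
E' = π[a,b,y,z]((σ[a>5](R) ⋈[a=b] T))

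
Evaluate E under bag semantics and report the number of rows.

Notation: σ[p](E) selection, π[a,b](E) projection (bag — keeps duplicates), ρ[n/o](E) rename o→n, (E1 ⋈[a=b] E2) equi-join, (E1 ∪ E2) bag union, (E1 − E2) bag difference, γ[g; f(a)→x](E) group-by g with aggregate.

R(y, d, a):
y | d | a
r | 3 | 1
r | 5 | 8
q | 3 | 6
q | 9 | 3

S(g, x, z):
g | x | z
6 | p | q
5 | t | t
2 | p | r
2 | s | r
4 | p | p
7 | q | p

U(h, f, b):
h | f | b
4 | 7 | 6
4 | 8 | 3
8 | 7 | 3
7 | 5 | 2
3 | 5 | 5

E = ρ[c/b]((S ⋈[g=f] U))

Subexpression sizes:
  S → 6
  U → 5
  (S ⋈[g=f] U) → 4
  ρ[c/b]((S ⋈[g=f] U)) → 4

|E| = 4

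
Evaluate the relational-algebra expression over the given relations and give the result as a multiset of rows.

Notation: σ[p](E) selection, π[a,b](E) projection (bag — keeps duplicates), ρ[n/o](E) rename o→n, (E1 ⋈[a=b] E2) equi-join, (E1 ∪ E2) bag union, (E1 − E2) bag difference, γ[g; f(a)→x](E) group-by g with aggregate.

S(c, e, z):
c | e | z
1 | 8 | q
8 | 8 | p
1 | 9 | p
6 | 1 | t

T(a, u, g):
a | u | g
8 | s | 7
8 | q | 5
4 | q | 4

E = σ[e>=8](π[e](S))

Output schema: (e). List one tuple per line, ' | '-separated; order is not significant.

Row counts bottom-up:
  S → 4
  π[e](S) → 4
  σ[e>=8](π[e](S)) → 3

== RESULT ==
e
8
8
9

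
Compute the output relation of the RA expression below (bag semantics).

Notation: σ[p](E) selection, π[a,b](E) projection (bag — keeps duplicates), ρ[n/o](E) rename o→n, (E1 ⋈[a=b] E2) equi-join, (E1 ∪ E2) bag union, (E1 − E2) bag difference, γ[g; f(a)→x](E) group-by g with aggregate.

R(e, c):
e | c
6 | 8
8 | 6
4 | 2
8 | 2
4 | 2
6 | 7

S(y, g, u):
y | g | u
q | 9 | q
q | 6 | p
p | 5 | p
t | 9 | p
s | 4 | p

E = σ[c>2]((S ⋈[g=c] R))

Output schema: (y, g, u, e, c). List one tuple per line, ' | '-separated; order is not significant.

Per-node cardinality:
  S → 5
  R → 6
  (S ⋈[g=c] R) → 1
  σ[c>2]((S ⋈[g=c] R)) → 1

== RESULT ==
y | g | u | e | c
q | 6 | p | 8 | 6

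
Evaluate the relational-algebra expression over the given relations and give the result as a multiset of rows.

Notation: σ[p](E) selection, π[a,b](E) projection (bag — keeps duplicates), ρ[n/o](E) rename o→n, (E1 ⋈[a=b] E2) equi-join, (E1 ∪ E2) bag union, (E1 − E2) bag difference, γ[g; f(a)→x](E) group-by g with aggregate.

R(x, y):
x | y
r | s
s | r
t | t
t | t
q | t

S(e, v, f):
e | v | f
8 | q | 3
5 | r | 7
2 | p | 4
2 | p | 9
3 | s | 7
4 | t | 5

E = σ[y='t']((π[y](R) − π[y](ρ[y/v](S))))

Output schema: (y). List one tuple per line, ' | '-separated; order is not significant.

Per-node cardinality:
  R → 5
  π[y](R) → 5
  S → 6
  ρ[y/v](S) → 6
  π[y](ρ[y/v](S)) → 6
  (π[y](R) − π[y](ρ[y/v](S))) → 2
  σ[y='t']((π[y](R) − π[y](ρ[y/v](S)))) → 2

== RESULT ==
y
t
t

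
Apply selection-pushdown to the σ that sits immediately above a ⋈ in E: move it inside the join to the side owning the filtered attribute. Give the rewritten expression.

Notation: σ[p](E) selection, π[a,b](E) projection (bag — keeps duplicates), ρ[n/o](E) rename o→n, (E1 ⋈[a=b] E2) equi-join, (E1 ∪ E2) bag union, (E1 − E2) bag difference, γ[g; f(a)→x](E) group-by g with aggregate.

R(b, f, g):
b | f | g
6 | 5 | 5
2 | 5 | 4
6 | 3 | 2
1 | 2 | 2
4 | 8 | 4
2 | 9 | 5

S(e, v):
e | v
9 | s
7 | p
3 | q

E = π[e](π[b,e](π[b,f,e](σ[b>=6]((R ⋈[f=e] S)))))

σ filters on b, owned by the left side.
E' = π[e](π[b,e](π[b,f,e]((σ[b>=6](R) ⋈[f=e] S))))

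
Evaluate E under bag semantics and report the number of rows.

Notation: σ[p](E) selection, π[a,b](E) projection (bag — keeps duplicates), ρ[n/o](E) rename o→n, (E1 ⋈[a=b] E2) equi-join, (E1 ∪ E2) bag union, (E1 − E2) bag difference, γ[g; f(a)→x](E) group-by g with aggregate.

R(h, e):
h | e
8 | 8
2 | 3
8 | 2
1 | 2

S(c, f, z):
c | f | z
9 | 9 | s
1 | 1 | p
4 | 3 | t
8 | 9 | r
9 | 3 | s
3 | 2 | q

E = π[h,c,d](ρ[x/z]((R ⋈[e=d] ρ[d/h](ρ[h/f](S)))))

Per-node cardinality:
  R → 4
  S → 6
  ρ[h/f](S) → 6
  ρ[d/h](ρ[h/f](S)) → 6
  (R ⋈[e=d] ρ[d/h](ρ[h/f](S))) → 4
  ρ[x/z]((R ⋈[e=d] ρ[d/h](ρ[h/f](S)))) → 4
  π[h,c,d](ρ[x/z]((R ⋈[e=d] ρ[d/h](ρ[h/f](S))))) → 4

|E| = 4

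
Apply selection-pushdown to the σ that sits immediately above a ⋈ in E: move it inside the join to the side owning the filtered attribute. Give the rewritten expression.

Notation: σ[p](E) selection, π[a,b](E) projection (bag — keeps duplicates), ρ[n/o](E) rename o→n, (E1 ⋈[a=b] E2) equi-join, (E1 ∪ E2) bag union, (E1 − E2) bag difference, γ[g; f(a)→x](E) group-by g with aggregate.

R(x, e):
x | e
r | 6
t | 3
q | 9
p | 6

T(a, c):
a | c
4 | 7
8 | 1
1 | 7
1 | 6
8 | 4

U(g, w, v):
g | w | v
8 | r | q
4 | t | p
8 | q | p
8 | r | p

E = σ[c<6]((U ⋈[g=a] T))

σ filters on c, owned by the right side.
E' = (U ⋈[g=a] σ[c<6](T))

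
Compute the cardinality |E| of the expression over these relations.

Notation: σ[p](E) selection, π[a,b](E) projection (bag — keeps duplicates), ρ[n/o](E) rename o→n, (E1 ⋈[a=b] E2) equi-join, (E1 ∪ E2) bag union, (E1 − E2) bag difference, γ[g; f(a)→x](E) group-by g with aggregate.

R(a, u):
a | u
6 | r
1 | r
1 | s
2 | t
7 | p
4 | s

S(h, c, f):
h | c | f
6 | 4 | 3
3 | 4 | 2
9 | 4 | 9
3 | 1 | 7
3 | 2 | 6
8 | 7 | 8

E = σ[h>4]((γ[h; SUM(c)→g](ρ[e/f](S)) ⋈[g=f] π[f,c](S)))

Stepwise |·|:
  S → 6
  ρ[e/f](S) → 6
  γ[h; SUM(c)→g](ρ[e/f](S)) → 4
  S → 6
  π[f,c](S) → 6
  (γ[h; SUM(c)→g](ρ[e/f](S)) ⋈[g=f] π[f,c](S)) → 2
  σ[h>4]((γ[h; SUM(c)→g](ρ[e/f](S)) ⋈[g=f] π[f,c](S))) → 1

|E| = 1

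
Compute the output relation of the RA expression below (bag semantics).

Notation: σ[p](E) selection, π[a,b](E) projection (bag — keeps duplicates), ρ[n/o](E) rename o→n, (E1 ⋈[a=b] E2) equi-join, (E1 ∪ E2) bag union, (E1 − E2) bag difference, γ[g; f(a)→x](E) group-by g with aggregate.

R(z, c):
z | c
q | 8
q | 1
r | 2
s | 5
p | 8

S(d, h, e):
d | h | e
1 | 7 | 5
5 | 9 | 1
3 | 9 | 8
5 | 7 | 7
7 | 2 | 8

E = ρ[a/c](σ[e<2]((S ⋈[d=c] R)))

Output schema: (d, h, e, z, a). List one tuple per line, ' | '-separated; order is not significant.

Stepwise |·|:
  S → 5
  R → 5
  (S ⋈[d=c] R) → 3
  σ[e<2]((S ⋈[d=c] R)) → 1
  ρ[a/c](σ[e<2]((S ⋈[d=c] R))) → 1

== RESULT ==
d | h | e | z | a
5 | 9 | 1 | s | 5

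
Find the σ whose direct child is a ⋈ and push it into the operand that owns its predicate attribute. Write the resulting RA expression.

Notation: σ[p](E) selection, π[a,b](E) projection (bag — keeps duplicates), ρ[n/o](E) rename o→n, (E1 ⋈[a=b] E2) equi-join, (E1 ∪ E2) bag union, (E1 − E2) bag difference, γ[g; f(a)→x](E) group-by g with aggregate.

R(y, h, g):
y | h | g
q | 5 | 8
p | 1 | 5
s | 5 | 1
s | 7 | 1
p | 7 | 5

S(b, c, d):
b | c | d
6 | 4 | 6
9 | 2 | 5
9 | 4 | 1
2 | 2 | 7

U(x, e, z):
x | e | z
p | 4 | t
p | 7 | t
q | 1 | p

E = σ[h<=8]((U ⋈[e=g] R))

σ filters on h, owned by the right side.
E' = (U ⋈[e=g] σ[h<=8](R))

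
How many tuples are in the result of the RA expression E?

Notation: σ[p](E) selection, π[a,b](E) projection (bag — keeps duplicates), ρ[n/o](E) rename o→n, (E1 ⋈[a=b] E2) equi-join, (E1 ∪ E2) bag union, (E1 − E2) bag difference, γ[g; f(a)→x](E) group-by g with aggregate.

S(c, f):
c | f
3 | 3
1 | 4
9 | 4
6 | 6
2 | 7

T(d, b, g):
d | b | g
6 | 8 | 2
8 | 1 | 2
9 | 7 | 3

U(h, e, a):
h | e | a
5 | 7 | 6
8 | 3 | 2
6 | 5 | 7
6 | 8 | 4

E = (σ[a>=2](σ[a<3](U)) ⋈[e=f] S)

Per-node cardinality:
  U → 4
  σ[a<3](U) → 1
  σ[a>=2](σ[a<3](U)) → 1
  S → 5
  (σ[a>=2](σ[a<3](U)) ⋈[e=f] S) → 1

|E| = 1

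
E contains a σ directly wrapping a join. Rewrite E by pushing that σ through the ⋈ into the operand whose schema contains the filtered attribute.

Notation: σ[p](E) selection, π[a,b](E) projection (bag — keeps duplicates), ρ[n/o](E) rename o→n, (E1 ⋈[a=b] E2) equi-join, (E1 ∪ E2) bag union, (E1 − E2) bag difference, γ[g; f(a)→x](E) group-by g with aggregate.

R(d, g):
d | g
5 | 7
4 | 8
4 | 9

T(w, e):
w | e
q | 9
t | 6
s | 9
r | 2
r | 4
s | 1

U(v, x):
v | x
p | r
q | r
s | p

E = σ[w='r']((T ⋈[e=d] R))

σ filters on w, owned by the left side.
E' = (σ[w='r'](T) ⋈[e=d] R)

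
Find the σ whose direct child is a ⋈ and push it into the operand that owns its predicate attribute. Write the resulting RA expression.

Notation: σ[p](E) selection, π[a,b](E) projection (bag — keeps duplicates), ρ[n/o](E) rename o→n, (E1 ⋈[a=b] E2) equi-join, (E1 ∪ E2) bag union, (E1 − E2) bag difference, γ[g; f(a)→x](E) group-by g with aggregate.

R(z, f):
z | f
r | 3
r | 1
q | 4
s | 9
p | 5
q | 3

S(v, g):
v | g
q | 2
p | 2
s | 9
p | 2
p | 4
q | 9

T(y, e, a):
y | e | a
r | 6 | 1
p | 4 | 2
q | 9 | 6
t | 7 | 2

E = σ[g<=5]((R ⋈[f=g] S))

σ filters on g, owned by the right side.
E' = (R ⋈[f=g] σ[g<=5](S))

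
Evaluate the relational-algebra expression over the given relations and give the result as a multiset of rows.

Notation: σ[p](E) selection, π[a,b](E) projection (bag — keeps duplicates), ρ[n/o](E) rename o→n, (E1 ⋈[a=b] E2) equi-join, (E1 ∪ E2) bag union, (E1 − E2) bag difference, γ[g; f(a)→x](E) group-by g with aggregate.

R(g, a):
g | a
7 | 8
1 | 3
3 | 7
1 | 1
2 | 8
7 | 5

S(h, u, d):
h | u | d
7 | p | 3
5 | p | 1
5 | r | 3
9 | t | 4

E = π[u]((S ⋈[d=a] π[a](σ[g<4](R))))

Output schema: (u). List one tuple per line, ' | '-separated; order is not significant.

Stepwise |·|:
  S → 4
  R → 6
  σ[g<4](R) → 4
  π[a](σ[g<4](R)) → 4
  (S ⋈[d=a] π[a](σ[g<4](R))) → 3
  π[u]((S ⋈[d=a] π[a](σ[g<4](R)))) → 3

== RESULT ==
u
p
p
r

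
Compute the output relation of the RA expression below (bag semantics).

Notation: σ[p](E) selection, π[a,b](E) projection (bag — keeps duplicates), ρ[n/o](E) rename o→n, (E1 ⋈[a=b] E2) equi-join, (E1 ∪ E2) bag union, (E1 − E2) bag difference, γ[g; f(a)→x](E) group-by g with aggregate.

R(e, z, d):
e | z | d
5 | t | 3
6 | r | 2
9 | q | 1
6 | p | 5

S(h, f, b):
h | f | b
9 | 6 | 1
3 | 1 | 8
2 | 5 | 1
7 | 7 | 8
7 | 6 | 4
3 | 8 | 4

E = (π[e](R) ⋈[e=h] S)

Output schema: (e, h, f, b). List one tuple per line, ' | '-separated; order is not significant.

Per-node cardinality:
  R → 4
  π[e](R) → 4
  S → 6
  (π[e](R) ⋈[e=h] S) → 1

== RESULT ==
e | h | f | b
9 | 9 | 6 | 1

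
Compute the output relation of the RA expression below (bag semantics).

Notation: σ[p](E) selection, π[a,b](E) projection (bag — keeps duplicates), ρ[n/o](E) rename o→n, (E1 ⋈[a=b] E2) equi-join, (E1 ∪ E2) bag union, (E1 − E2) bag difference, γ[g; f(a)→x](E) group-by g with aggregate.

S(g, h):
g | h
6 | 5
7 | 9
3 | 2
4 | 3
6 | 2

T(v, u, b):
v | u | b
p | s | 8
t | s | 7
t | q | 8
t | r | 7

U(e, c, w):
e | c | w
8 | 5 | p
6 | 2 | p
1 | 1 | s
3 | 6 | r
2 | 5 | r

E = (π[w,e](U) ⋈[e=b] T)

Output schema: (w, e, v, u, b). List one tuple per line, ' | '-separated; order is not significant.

Stepwise |·|:
  U → 5
  π[w,e](U) → 5
  T → 4
  (π[w,e](U) ⋈[e=b] T) → 2

== RESULT ==
w | e | v | u | b
p | 8 | p | s | 8
p | 8 | t | q | 8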